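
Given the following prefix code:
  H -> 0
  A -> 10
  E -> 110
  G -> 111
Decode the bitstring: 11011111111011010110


Decoding step by step:
Bits 110 -> E
Bits 111 -> G
Bits 111 -> G
Bits 110 -> E
Bits 110 -> E
Bits 10 -> A
Bits 110 -> E


Decoded message: EGGEEAE


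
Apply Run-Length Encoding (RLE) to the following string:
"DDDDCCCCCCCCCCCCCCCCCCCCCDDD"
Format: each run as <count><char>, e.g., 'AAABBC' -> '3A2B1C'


Scanning runs left to right:
  i=0: run of 'D' x 4 -> '4D'
  i=4: run of 'C' x 21 -> '21C'
  i=25: run of 'D' x 3 -> '3D'

RLE = 4D21C3D


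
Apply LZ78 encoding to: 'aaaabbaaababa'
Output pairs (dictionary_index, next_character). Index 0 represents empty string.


LZ78 encoding steps:
Dictionary: {0: ''}
Step 1: w='' (idx 0), next='a' -> output (0, 'a'), add 'a' as idx 1
Step 2: w='a' (idx 1), next='a' -> output (1, 'a'), add 'aa' as idx 2
Step 3: w='a' (idx 1), next='b' -> output (1, 'b'), add 'ab' as idx 3
Step 4: w='' (idx 0), next='b' -> output (0, 'b'), add 'b' as idx 4
Step 5: w='aa' (idx 2), next='a' -> output (2, 'a'), add 'aaa' as idx 5
Step 6: w='b' (idx 4), next='a' -> output (4, 'a'), add 'ba' as idx 6
Step 7: w='ba' (idx 6), end of input -> output (6, '')


Encoded: [(0, 'a'), (1, 'a'), (1, 'b'), (0, 'b'), (2, 'a'), (4, 'a'), (6, '')]


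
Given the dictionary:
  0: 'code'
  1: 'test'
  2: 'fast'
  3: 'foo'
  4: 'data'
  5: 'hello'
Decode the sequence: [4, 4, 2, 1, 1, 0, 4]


Look up each index in the dictionary:
  4 -> 'data'
  4 -> 'data'
  2 -> 'fast'
  1 -> 'test'
  1 -> 'test'
  0 -> 'code'
  4 -> 'data'

Decoded: "data data fast test test code data"


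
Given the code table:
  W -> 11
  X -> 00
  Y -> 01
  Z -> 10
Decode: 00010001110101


Decoding:
00 -> X
01 -> Y
00 -> X
01 -> Y
11 -> W
01 -> Y
01 -> Y


Result: XYXYWYY


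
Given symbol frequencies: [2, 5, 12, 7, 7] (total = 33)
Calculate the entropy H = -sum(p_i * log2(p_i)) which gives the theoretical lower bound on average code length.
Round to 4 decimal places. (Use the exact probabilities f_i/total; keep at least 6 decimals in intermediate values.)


Per-symbol terms -p_i * log2(p_i) with p_i = f_i/33:
  p = 2/33 = 0.060606: log2(p) = -4.044394, -p*log2(p) = 0.245115
  p = 5/33 = 0.151515: log2(p) = -2.722466, -p*log2(p) = 0.412495
  p = 12/33 = 0.363636: log2(p) = -1.459432, -p*log2(p) = 0.530702
  p = 7/33 = 0.212121: log2(p) = -2.237039, -p*log2(p) = 0.474523
  p = 7/33 = 0.212121: log2(p) = -2.237039, -p*log2(p) = 0.474523
H = 0.245115 + 0.412495 + 0.530702 + 0.474523 + 0.474523 = 2.137358

H = 2.1374 bits/symbol


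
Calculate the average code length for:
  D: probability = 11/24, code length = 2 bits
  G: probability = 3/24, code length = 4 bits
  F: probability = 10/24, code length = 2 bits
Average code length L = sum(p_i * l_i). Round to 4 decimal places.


Weighted contributions p_i * l_i:
  D: (11/24) * 2 = 22/24
  G: (3/24) * 4 = 12/24
  F: (10/24) * 2 = 20/24
Sum = (22 + 12 + 20)/24 = 54/24

L = 54/24 = 2.2500 bits/symbol


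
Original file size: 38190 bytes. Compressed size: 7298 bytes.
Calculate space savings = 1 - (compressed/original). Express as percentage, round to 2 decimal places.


ratio = compressed/original = 7298/38190 = 0.191097
savings = 1 - ratio = 1 - 0.191097 = 0.808903
as a percentage: 0.808903 * 100 = 80.89%

Space savings = 1 - 7298/38190 = 80.89%


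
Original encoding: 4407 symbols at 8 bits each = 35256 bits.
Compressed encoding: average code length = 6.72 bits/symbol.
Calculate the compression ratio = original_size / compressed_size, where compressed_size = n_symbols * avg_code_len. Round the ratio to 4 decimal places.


original_size = n_symbols * orig_bits = 4407 * 8 = 35256 bits
compressed_size = n_symbols * avg_code_len = 4407 * 6.72 = 29615.04 bits
ratio = original_size / compressed_size = 35256 / 29615.04 = 1.1905

Compression ratio = 1.1905


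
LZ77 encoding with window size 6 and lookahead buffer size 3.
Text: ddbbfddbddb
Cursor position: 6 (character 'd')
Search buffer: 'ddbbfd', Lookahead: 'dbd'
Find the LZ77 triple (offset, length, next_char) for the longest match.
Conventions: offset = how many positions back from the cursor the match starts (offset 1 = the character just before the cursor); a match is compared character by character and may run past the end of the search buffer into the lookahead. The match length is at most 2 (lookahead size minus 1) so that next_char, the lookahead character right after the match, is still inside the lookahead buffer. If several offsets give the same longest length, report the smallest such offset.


Try each offset into the search buffer:
  offset=1 (pos 5, char 'd'): match length 1
  offset=2 (pos 4, char 'f'): match length 0
  offset=3 (pos 3, char 'b'): match length 0
  offset=4 (pos 2, char 'b'): match length 0
  offset=5 (pos 1, char 'd'): match length 2
  offset=6 (pos 0, char 'd'): match length 1
Longest match has length 2 at offset 5.
next_char = character at position 6 + 2 = 8 -> 'd'

Best match: offset=5, length=2 (matching 'db' starting at position 1)
LZ77 triple: (5, 2, 'd')


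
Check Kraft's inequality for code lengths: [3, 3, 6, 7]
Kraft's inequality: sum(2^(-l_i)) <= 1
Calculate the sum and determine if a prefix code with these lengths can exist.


Sum = 2^(-3) + 2^(-3) + 2^(-6) + 2^(-7)
    = 0.125 + 0.125 + 0.015625 + 0.0078125
    = 35/128 = 0.2734375
Since 0.2734375 <= 1, Kraft's inequality IS satisfied.
A prefix code with these lengths CAN exist.

Kraft sum = 0.2734375. Satisfied.


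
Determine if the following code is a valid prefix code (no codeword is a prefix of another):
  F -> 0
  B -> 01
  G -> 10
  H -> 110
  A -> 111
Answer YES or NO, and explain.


Checking each pair (does one codeword prefix another?):
  F='0' vs B='01': prefix -- VIOLATION

NO -- this is NOT a valid prefix code. F (0) is a prefix of B (01).


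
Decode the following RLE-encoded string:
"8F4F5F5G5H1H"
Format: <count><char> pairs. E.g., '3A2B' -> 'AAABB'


Expanding each <count><char> pair:
  8F -> 'FFFFFFFF'
  4F -> 'FFFF'
  5F -> 'FFFFF'
  5G -> 'GGGGG'
  5H -> 'HHHHH'
  1H -> 'H'

Decoded = FFFFFFFFFFFFFFFFFGGGGGHHHHHH


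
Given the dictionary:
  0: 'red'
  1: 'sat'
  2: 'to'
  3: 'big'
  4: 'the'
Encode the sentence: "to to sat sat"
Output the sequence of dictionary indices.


Look up each word in the dictionary:
  'to' -> 2
  'to' -> 2
  'sat' -> 1
  'sat' -> 1

Encoded: [2, 2, 1, 1]


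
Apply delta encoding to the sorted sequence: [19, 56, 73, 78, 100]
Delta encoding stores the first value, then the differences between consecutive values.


First value: 19
Deltas:
  56 - 19 = 37
  73 - 56 = 17
  78 - 73 = 5
  100 - 78 = 22


Delta encoded: [19, 37, 17, 5, 22]


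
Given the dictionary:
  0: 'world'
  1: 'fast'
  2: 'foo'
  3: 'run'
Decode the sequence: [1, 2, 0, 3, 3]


Look up each index in the dictionary:
  1 -> 'fast'
  2 -> 'foo'
  0 -> 'world'
  3 -> 'run'
  3 -> 'run'

Decoded: "fast foo world run run"


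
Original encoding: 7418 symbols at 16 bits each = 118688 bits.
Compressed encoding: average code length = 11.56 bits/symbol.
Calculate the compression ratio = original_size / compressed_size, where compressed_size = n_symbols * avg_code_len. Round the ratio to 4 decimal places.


original_size = n_symbols * orig_bits = 7418 * 16 = 118688 bits
compressed_size = n_symbols * avg_code_len = 7418 * 11.56 = 85752.08 bits
ratio = original_size / compressed_size = 118688 / 85752.08 = 1.3841

Compression ratio = 1.3841


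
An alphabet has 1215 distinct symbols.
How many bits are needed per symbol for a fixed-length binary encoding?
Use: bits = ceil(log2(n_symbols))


log2(1215) = 10.2467
Bracket: 2^10 = 1024 < 1215 <= 2^11 = 2048
So ceil(log2(1215)) = 11

bits = ceil(log2(1215)) = ceil(10.2467) = 11 bits


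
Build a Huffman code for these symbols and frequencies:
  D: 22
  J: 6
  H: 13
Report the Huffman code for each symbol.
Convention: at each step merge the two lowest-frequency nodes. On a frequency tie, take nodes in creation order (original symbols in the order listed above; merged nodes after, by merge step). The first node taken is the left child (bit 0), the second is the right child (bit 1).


Huffman tree construction:
Step 1: Merge J(6) + H(13) = 19
Step 2: Merge (J+H)(19) + D(22) = 41
Read each symbol's code off the tree from the root (left child = 0, right child = 1).

Codes:
  D: 1 (length 1)
  J: 00 (length 2)
  H: 01 (length 2)
Average code length: 60/41 = 1.4634 bits/symbol


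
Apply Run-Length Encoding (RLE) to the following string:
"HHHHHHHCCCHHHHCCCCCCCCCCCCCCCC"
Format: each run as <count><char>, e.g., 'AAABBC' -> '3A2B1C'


Scanning runs left to right:
  i=0: run of 'H' x 7 -> '7H'
  i=7: run of 'C' x 3 -> '3C'
  i=10: run of 'H' x 4 -> '4H'
  i=14: run of 'C' x 16 -> '16C'

RLE = 7H3C4H16C


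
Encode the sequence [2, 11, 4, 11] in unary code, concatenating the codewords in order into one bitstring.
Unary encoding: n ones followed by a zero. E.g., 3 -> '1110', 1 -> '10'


Encode each number as n ones followed by a terminating 0:
  2 -> 110 (3 bits)
  11 -> 111111111110 (12 bits)
  4 -> 11110 (5 bits)
  11 -> 111111111110 (12 bits)
Total length = 3 + 12 + 5 + 12 = 32 bits.

Unary([2, 11, 4, 11]) = 11011111111111011110111111111110 (32 bits)


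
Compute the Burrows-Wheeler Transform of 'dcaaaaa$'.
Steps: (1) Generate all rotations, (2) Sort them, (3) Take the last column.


Rotations (sorted):
  0: $dcaaaaa -> last char: a
  1: a$dcaaaa -> last char: a
  2: aa$dcaaa -> last char: a
  3: aaa$dcaa -> last char: a
  4: aaaa$dca -> last char: a
  5: aaaaa$dc -> last char: c
  6: caaaaa$d -> last char: d
  7: dcaaaaa$ -> last char: $


BWT = aaaaacd$


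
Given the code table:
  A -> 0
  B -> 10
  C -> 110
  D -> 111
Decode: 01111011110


Decoding:
0 -> A
111 -> D
10 -> B
111 -> D
10 -> B


Result: ADBDB


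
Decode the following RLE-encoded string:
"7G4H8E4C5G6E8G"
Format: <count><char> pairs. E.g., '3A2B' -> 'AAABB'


Expanding each <count><char> pair:
  7G -> 'GGGGGGG'
  4H -> 'HHHH'
  8E -> 'EEEEEEEE'
  4C -> 'CCCC'
  5G -> 'GGGGG'
  6E -> 'EEEEEE'
  8G -> 'GGGGGGGG'

Decoded = GGGGGGGHHHHEEEEEEEECCCCGGGGGEEEEEEGGGGGGGG


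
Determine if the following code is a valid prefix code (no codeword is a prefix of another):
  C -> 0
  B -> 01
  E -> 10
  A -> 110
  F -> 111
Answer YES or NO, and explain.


Checking each pair (does one codeword prefix another?):
  C='0' vs B='01': prefix -- VIOLATION

NO -- this is NOT a valid prefix code. C (0) is a prefix of B (01).


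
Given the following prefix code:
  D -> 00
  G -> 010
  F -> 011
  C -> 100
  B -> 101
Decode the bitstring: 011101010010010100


Decoding step by step:
Bits 011 -> F
Bits 101 -> B
Bits 010 -> G
Bits 010 -> G
Bits 010 -> G
Bits 100 -> C


Decoded message: FBGGGC


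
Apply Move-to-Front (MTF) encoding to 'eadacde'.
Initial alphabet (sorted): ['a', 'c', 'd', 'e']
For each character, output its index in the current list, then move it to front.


MTF encoding:
'e': index 3 in ['a', 'c', 'd', 'e'] -> ['e', 'a', 'c', 'd']
'a': index 1 in ['e', 'a', 'c', 'd'] -> ['a', 'e', 'c', 'd']
'd': index 3 in ['a', 'e', 'c', 'd'] -> ['d', 'a', 'e', 'c']
'a': index 1 in ['d', 'a', 'e', 'c'] -> ['a', 'd', 'e', 'c']
'c': index 3 in ['a', 'd', 'e', 'c'] -> ['c', 'a', 'd', 'e']
'd': index 2 in ['c', 'a', 'd', 'e'] -> ['d', 'c', 'a', 'e']
'e': index 3 in ['d', 'c', 'a', 'e'] -> ['e', 'd', 'c', 'a']


Output: [3, 1, 3, 1, 3, 2, 3]


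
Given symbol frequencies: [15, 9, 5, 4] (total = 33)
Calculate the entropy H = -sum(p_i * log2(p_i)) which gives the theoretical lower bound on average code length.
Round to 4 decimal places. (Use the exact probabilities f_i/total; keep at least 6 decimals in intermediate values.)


Per-symbol terms -p_i * log2(p_i) with p_i = f_i/33:
  p = 15/33 = 0.454545: log2(p) = -1.137504, -p*log2(p) = 0.517047
  p = 9/33 = 0.272727: log2(p) = -1.874469, -p*log2(p) = 0.511219
  p = 5/33 = 0.151515: log2(p) = -2.722466, -p*log2(p) = 0.412495
  p = 4/33 = 0.121212: log2(p) = -3.044394, -p*log2(p) = 0.369017
H = 0.517047 + 0.511219 + 0.412495 + 0.369017 = 1.809778

H = 1.8098 bits/symbol


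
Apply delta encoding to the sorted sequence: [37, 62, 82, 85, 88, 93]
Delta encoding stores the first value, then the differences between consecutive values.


First value: 37
Deltas:
  62 - 37 = 25
  82 - 62 = 20
  85 - 82 = 3
  88 - 85 = 3
  93 - 88 = 5


Delta encoded: [37, 25, 20, 3, 3, 5]


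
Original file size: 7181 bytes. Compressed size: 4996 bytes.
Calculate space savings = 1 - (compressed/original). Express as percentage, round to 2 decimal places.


ratio = compressed/original = 4996/7181 = 0.695725
savings = 1 - ratio = 1 - 0.695725 = 0.304275
as a percentage: 0.304275 * 100 = 30.43%

Space savings = 1 - 4996/7181 = 30.43%


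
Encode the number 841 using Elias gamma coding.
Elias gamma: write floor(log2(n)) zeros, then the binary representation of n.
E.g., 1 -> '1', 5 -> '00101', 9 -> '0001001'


num_bits = floor(log2(841)) + 1 = 10
leading_zeros = num_bits - 1 = 9
binary(841) = 1101001001

Elias gamma(841) = '000000000' + '1101001001' = 0000000001101001001 (19 bits)


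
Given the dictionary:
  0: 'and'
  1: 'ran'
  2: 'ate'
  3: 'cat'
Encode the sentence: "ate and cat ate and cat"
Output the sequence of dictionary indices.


Look up each word in the dictionary:
  'ate' -> 2
  'and' -> 0
  'cat' -> 3
  'ate' -> 2
  'and' -> 0
  'cat' -> 3

Encoded: [2, 0, 3, 2, 0, 3]


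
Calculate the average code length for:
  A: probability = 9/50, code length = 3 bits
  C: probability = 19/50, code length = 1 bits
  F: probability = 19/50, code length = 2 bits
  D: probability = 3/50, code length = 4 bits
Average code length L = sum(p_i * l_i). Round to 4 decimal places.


Weighted contributions p_i * l_i:
  A: (9/50) * 3 = 27/50
  C: (19/50) * 1 = 19/50
  F: (19/50) * 2 = 38/50
  D: (3/50) * 4 = 12/50
Sum = (27 + 19 + 38 + 12)/50 = 96/50

L = 96/50 = 1.9200 bits/symbol


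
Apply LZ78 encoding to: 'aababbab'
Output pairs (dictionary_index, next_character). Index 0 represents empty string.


LZ78 encoding steps:
Dictionary: {0: ''}
Step 1: w='' (idx 0), next='a' -> output (0, 'a'), add 'a' as idx 1
Step 2: w='a' (idx 1), next='b' -> output (1, 'b'), add 'ab' as idx 2
Step 3: w='ab' (idx 2), next='b' -> output (2, 'b'), add 'abb' as idx 3
Step 4: w='ab' (idx 2), end of input -> output (2, '')


Encoded: [(0, 'a'), (1, 'b'), (2, 'b'), (2, '')]


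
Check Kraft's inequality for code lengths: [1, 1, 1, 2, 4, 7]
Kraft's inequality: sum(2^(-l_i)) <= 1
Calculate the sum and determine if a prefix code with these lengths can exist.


Sum = 2^(-1) + 2^(-1) + 2^(-1) + 2^(-2) + 2^(-4) + 2^(-7)
    = 0.5 + 0.5 + 0.5 + 0.25 + 0.0625 + 0.0078125
    = 233/128 = 1.8203125
Since 1.8203125 > 1, Kraft's inequality is NOT satisfied.
A prefix code with these lengths CANNOT exist.

Kraft sum = 1.8203125. Not satisfied.


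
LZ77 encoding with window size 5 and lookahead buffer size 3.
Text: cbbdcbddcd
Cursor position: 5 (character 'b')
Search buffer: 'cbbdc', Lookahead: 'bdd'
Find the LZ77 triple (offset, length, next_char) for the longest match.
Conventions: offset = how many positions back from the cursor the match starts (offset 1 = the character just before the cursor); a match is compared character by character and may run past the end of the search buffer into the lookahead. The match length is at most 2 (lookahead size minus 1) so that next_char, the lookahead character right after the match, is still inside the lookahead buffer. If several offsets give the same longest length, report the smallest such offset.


Try each offset into the search buffer:
  offset=1 (pos 4, char 'c'): match length 0
  offset=2 (pos 3, char 'd'): match length 0
  offset=3 (pos 2, char 'b'): match length 2
  offset=4 (pos 1, char 'b'): match length 1
  offset=5 (pos 0, char 'c'): match length 0
Longest match has length 2 at offset 3.
next_char = character at position 5 + 2 = 7 -> 'd'

Best match: offset=3, length=2 (matching 'bd' starting at position 2)
LZ77 triple: (3, 2, 'd')


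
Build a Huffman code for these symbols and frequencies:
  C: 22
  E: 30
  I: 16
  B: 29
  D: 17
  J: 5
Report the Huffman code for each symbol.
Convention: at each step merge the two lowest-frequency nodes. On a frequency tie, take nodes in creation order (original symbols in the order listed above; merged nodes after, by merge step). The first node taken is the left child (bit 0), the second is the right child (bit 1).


Huffman tree construction:
Step 1: Merge J(5) + I(16) = 21
Step 2: Merge D(17) + (J+I)(21) = 38
Step 3: Merge C(22) + B(29) = 51
Step 4: Merge E(30) + (D+(J+I))(38) = 68
Step 5: Merge (C+B)(51) + (E+(D+(J+I)))(68) = 119
Read each symbol's code off the tree from the root (left child = 0, right child = 1).

Codes:
  C: 00 (length 2)
  E: 10 (length 2)
  I: 1111 (length 4)
  B: 01 (length 2)
  D: 110 (length 3)
  J: 1110 (length 4)
Average code length: 297/119 = 2.4958 bits/symbol


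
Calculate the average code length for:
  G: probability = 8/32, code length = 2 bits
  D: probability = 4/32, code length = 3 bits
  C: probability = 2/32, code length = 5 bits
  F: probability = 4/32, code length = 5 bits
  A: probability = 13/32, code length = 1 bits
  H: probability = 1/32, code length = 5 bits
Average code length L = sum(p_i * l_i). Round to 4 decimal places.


Weighted contributions p_i * l_i:
  G: (8/32) * 2 = 16/32
  D: (4/32) * 3 = 12/32
  C: (2/32) * 5 = 10/32
  F: (4/32) * 5 = 20/32
  A: (13/32) * 1 = 13/32
  H: (1/32) * 5 = 5/32
Sum = (16 + 12 + 10 + 20 + 13 + 5)/32 = 76/32

L = 76/32 = 2.3750 bits/symbol


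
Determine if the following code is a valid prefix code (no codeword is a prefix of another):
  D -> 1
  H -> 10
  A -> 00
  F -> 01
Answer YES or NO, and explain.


Checking each pair (does one codeword prefix another?):
  D='1' vs H='10': prefix -- VIOLATION

NO -- this is NOT a valid prefix code. D (1) is a prefix of H (10).


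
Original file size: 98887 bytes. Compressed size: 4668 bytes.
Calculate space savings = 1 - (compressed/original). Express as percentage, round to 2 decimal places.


ratio = compressed/original = 4668/98887 = 0.047205
savings = 1 - ratio = 1 - 0.047205 = 0.952795
as a percentage: 0.952795 * 100 = 95.28%

Space savings = 1 - 4668/98887 = 95.28%


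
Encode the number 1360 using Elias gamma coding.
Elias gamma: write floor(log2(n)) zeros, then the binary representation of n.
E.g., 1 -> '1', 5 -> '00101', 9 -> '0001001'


num_bits = floor(log2(1360)) + 1 = 11
leading_zeros = num_bits - 1 = 10
binary(1360) = 10101010000

Elias gamma(1360) = '0000000000' + '10101010000' = 000000000010101010000 (21 bits)


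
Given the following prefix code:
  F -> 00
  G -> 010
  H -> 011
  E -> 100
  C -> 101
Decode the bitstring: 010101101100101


Decoding step by step:
Bits 010 -> G
Bits 101 -> C
Bits 101 -> C
Bits 100 -> E
Bits 101 -> C


Decoded message: GCCEC


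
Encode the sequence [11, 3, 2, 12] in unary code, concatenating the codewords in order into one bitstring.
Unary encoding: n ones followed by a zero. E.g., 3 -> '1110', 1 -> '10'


Encode each number as n ones followed by a terminating 0:
  11 -> 111111111110 (12 bits)
  3 -> 1110 (4 bits)
  2 -> 110 (3 bits)
  12 -> 1111111111110 (13 bits)
Total length = 12 + 4 + 3 + 13 = 32 bits.

Unary([11, 3, 2, 12]) = 11111111111011101101111111111110 (32 bits)


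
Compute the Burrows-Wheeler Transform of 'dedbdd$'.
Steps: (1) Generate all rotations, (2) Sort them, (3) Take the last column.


Rotations (sorted):
  0: $dedbdd -> last char: d
  1: bdd$ded -> last char: d
  2: d$dedbd -> last char: d
  3: dbdd$de -> last char: e
  4: dd$dedb -> last char: b
  5: dedbdd$ -> last char: $
  6: edbdd$d -> last char: d


BWT = dddeb$d


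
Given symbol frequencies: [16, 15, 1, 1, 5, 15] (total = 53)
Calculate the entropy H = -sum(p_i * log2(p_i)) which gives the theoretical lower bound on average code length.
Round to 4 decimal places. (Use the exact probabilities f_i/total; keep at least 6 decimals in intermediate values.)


Per-symbol terms -p_i * log2(p_i) with p_i = f_i/53:
  p = 16/53 = 0.301887: log2(p) = -1.727920, -p*log2(p) = 0.521636
  p = 15/53 = 0.283019: log2(p) = -1.821030, -p*log2(p) = 0.515386
  p = 1/53 = 0.018868: log2(p) = -5.727920, -p*log2(p) = 0.108074
  p = 1/53 = 0.018868: log2(p) = -5.727920, -p*log2(p) = 0.108074
  p = 5/53 = 0.094340: log2(p) = -3.405992, -p*log2(p) = 0.321320
  p = 15/53 = 0.283019: log2(p) = -1.821030, -p*log2(p) = 0.515386
H = 0.521636 + 0.515386 + 0.108074 + 0.108074 + 0.321320 + 0.515386 = 2.089876

H = 2.0899 bits/symbol


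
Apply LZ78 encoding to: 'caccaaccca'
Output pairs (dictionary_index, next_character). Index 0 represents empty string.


LZ78 encoding steps:
Dictionary: {0: ''}
Step 1: w='' (idx 0), next='c' -> output (0, 'c'), add 'c' as idx 1
Step 2: w='' (idx 0), next='a' -> output (0, 'a'), add 'a' as idx 2
Step 3: w='c' (idx 1), next='c' -> output (1, 'c'), add 'cc' as idx 3
Step 4: w='a' (idx 2), next='a' -> output (2, 'a'), add 'aa' as idx 4
Step 5: w='cc' (idx 3), next='c' -> output (3, 'c'), add 'ccc' as idx 5
Step 6: w='a' (idx 2), end of input -> output (2, '')


Encoded: [(0, 'c'), (0, 'a'), (1, 'c'), (2, 'a'), (3, 'c'), (2, '')]


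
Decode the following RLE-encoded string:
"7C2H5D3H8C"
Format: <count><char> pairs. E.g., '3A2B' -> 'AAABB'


Expanding each <count><char> pair:
  7C -> 'CCCCCCC'
  2H -> 'HH'
  5D -> 'DDDDD'
  3H -> 'HHH'
  8C -> 'CCCCCCCC'

Decoded = CCCCCCCHHDDDDDHHHCCCCCCCC


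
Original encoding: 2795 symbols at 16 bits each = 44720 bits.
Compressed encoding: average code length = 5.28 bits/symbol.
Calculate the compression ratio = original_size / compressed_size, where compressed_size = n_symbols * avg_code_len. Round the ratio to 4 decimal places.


original_size = n_symbols * orig_bits = 2795 * 16 = 44720 bits
compressed_size = n_symbols * avg_code_len = 2795 * 5.28 = 14757.6 bits
ratio = original_size / compressed_size = 44720 / 14757.6 = 3.0303

Compression ratio = 3.0303


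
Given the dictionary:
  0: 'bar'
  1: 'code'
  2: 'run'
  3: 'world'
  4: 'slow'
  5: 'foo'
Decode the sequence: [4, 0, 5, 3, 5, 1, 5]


Look up each index in the dictionary:
  4 -> 'slow'
  0 -> 'bar'
  5 -> 'foo'
  3 -> 'world'
  5 -> 'foo'
  1 -> 'code'
  5 -> 'foo'

Decoded: "slow bar foo world foo code foo"


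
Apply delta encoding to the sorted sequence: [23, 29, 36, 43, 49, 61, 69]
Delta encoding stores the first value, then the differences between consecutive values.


First value: 23
Deltas:
  29 - 23 = 6
  36 - 29 = 7
  43 - 36 = 7
  49 - 43 = 6
  61 - 49 = 12
  69 - 61 = 8


Delta encoded: [23, 6, 7, 7, 6, 12, 8]


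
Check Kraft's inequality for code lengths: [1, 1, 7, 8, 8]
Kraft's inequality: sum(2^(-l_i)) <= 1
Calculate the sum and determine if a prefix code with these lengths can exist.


Sum = 2^(-1) + 2^(-1) + 2^(-7) + 2^(-8) + 2^(-8)
    = 0.5 + 0.5 + 0.0078125 + 0.00390625 + 0.00390625
    = 260/256 = 1.015625
Since 1.015625 > 1, Kraft's inequality is NOT satisfied.
A prefix code with these lengths CANNOT exist.

Kraft sum = 1.015625. Not satisfied.


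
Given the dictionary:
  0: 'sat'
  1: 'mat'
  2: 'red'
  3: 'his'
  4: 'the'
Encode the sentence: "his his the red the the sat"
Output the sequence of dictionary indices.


Look up each word in the dictionary:
  'his' -> 3
  'his' -> 3
  'the' -> 4
  'red' -> 2
  'the' -> 4
  'the' -> 4
  'sat' -> 0

Encoded: [3, 3, 4, 2, 4, 4, 0]


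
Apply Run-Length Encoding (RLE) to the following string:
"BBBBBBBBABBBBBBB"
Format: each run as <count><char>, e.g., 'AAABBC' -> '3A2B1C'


Scanning runs left to right:
  i=0: run of 'B' x 8 -> '8B'
  i=8: run of 'A' x 1 -> '1A'
  i=9: run of 'B' x 7 -> '7B'

RLE = 8B1A7B


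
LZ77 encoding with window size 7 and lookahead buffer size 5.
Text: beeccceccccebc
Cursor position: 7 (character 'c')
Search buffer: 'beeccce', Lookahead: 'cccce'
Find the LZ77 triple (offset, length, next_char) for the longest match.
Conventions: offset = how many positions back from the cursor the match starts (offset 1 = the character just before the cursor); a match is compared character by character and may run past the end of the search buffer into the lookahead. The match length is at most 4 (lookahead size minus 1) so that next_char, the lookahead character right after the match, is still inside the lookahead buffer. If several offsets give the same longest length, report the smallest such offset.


Try each offset into the search buffer:
  offset=1 (pos 6, char 'e'): match length 0
  offset=2 (pos 5, char 'c'): match length 1
  offset=3 (pos 4, char 'c'): match length 2
  offset=4 (pos 3, char 'c'): match length 3
  offset=5 (pos 2, char 'e'): match length 0
  offset=6 (pos 1, char 'e'): match length 0
  offset=7 (pos 0, char 'b'): match length 0
Longest match has length 3 at offset 4.
next_char = character at position 7 + 3 = 10 -> 'c'

Best match: offset=4, length=3 (matching 'ccc' starting at position 3)
LZ77 triple: (4, 3, 'c')


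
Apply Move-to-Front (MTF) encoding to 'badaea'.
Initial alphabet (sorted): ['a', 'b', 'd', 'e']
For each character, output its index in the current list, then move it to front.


MTF encoding:
'b': index 1 in ['a', 'b', 'd', 'e'] -> ['b', 'a', 'd', 'e']
'a': index 1 in ['b', 'a', 'd', 'e'] -> ['a', 'b', 'd', 'e']
'd': index 2 in ['a', 'b', 'd', 'e'] -> ['d', 'a', 'b', 'e']
'a': index 1 in ['d', 'a', 'b', 'e'] -> ['a', 'd', 'b', 'e']
'e': index 3 in ['a', 'd', 'b', 'e'] -> ['e', 'a', 'd', 'b']
'a': index 1 in ['e', 'a', 'd', 'b'] -> ['a', 'e', 'd', 'b']


Output: [1, 1, 2, 1, 3, 1]


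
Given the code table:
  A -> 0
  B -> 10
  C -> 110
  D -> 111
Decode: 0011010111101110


Decoding:
0 -> A
0 -> A
110 -> C
10 -> B
111 -> D
10 -> B
111 -> D
0 -> A


Result: AACBDBDA


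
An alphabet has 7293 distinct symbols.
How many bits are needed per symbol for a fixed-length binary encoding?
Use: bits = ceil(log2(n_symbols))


log2(7293) = 12.8323
Bracket: 2^12 = 4096 < 7293 <= 2^13 = 8192
So ceil(log2(7293)) = 13

bits = ceil(log2(7293)) = ceil(12.8323) = 13 bits


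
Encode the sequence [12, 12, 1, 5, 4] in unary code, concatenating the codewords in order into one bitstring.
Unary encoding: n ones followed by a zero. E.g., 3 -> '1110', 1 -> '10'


Encode each number as n ones followed by a terminating 0:
  12 -> 1111111111110 (13 bits)
  12 -> 1111111111110 (13 bits)
  1 -> 10 (2 bits)
  5 -> 111110 (6 bits)
  4 -> 11110 (5 bits)
Total length = 13 + 13 + 2 + 6 + 5 = 39 bits.

Unary([12, 12, 1, 5, 4]) = 111111111111011111111111101011111011110 (39 bits)


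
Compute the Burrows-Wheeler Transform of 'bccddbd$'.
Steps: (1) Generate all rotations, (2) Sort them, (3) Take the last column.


Rotations (sorted):
  0: $bccddbd -> last char: d
  1: bccddbd$ -> last char: $
  2: bd$bccdd -> last char: d
  3: ccddbd$b -> last char: b
  4: cddbd$bc -> last char: c
  5: d$bccddb -> last char: b
  6: dbd$bccd -> last char: d
  7: ddbd$bcc -> last char: c


BWT = d$dbcbdc


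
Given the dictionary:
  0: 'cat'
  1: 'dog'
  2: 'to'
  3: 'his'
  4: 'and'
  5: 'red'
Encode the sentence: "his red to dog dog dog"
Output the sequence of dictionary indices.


Look up each word in the dictionary:
  'his' -> 3
  'red' -> 5
  'to' -> 2
  'dog' -> 1
  'dog' -> 1
  'dog' -> 1

Encoded: [3, 5, 2, 1, 1, 1]


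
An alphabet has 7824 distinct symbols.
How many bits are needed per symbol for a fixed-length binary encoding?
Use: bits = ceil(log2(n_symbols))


log2(7824) = 12.9337
Bracket: 2^12 = 4096 < 7824 <= 2^13 = 8192
So ceil(log2(7824)) = 13

bits = ceil(log2(7824)) = ceil(12.9337) = 13 bits


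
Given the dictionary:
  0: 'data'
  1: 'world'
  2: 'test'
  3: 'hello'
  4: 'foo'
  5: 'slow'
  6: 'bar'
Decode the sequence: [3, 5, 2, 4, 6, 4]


Look up each index in the dictionary:
  3 -> 'hello'
  5 -> 'slow'
  2 -> 'test'
  4 -> 'foo'
  6 -> 'bar'
  4 -> 'foo'

Decoded: "hello slow test foo bar foo"


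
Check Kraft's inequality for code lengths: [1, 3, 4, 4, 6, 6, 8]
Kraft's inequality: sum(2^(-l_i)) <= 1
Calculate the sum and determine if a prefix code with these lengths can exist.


Sum = 2^(-1) + 2^(-3) + 2^(-4) + 2^(-4) + 2^(-6) + 2^(-6) + 2^(-8)
    = 0.5 + 0.125 + 0.0625 + 0.0625 + 0.015625 + 0.015625 + 0.00390625
    = 201/256 = 0.78515625
Since 0.78515625 <= 1, Kraft's inequality IS satisfied.
A prefix code with these lengths CAN exist.

Kraft sum = 0.78515625. Satisfied.


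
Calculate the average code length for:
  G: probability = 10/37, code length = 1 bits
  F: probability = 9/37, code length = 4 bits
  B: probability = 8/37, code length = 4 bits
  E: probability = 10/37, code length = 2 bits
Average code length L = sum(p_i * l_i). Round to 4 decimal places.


Weighted contributions p_i * l_i:
  G: (10/37) * 1 = 10/37
  F: (9/37) * 4 = 36/37
  B: (8/37) * 4 = 32/37
  E: (10/37) * 2 = 20/37
Sum = (10 + 36 + 32 + 20)/37 = 98/37

L = 98/37 = 2.6486 bits/symbol


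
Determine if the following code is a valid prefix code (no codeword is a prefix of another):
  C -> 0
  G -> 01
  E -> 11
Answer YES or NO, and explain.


Checking each pair (does one codeword prefix another?):
  C='0' vs G='01': prefix -- VIOLATION

NO -- this is NOT a valid prefix code. C (0) is a prefix of G (01).


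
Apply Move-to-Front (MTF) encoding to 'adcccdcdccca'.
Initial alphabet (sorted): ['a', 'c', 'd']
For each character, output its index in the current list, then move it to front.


MTF encoding:
'a': index 0 in ['a', 'c', 'd'] -> ['a', 'c', 'd']
'd': index 2 in ['a', 'c', 'd'] -> ['d', 'a', 'c']
'c': index 2 in ['d', 'a', 'c'] -> ['c', 'd', 'a']
'c': index 0 in ['c', 'd', 'a'] -> ['c', 'd', 'a']
'c': index 0 in ['c', 'd', 'a'] -> ['c', 'd', 'a']
'd': index 1 in ['c', 'd', 'a'] -> ['d', 'c', 'a']
'c': index 1 in ['d', 'c', 'a'] -> ['c', 'd', 'a']
'd': index 1 in ['c', 'd', 'a'] -> ['d', 'c', 'a']
'c': index 1 in ['d', 'c', 'a'] -> ['c', 'd', 'a']
'c': index 0 in ['c', 'd', 'a'] -> ['c', 'd', 'a']
'c': index 0 in ['c', 'd', 'a'] -> ['c', 'd', 'a']
'a': index 2 in ['c', 'd', 'a'] -> ['a', 'c', 'd']


Output: [0, 2, 2, 0, 0, 1, 1, 1, 1, 0, 0, 2]


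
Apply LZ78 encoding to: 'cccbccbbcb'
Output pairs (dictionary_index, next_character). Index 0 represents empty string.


LZ78 encoding steps:
Dictionary: {0: ''}
Step 1: w='' (idx 0), next='c' -> output (0, 'c'), add 'c' as idx 1
Step 2: w='c' (idx 1), next='c' -> output (1, 'c'), add 'cc' as idx 2
Step 3: w='' (idx 0), next='b' -> output (0, 'b'), add 'b' as idx 3
Step 4: w='cc' (idx 2), next='b' -> output (2, 'b'), add 'ccb' as idx 4
Step 5: w='b' (idx 3), next='c' -> output (3, 'c'), add 'bc' as idx 5
Step 6: w='b' (idx 3), end of input -> output (3, '')


Encoded: [(0, 'c'), (1, 'c'), (0, 'b'), (2, 'b'), (3, 'c'), (3, '')]


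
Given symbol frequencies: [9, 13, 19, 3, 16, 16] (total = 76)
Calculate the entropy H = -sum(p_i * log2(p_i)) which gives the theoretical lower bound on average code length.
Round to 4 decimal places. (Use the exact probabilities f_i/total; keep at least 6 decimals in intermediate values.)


Per-symbol terms -p_i * log2(p_i) with p_i = f_i/76:
  p = 9/76 = 0.118421: log2(p) = -3.078003, -p*log2(p) = 0.364500
  p = 13/76 = 0.171053: log2(p) = -2.547488, -p*log2(p) = 0.435754
  p = 19/76 = 0.250000: log2(p) = -2.000000, -p*log2(p) = 0.500000
  p = 3/76 = 0.039474: log2(p) = -4.662965, -p*log2(p) = 0.184064
  p = 16/76 = 0.210526: log2(p) = -2.247928, -p*log2(p) = 0.473248
  p = 16/76 = 0.210526: log2(p) = -2.247928, -p*log2(p) = 0.473248
H = 0.364500 + 0.435754 + 0.500000 + 0.184064 + 0.473248 + 0.473248 = 2.430814

H = 2.4308 bits/symbol


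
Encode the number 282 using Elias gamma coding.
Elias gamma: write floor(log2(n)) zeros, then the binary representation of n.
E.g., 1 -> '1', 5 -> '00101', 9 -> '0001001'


num_bits = floor(log2(282)) + 1 = 9
leading_zeros = num_bits - 1 = 8
binary(282) = 100011010

Elias gamma(282) = '00000000' + '100011010' = 00000000100011010 (17 bits)


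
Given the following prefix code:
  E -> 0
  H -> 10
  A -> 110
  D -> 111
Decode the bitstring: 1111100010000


Decoding step by step:
Bits 111 -> D
Bits 110 -> A
Bits 0 -> E
Bits 0 -> E
Bits 10 -> H
Bits 0 -> E
Bits 0 -> E
Bits 0 -> E


Decoded message: DAEEHEEE


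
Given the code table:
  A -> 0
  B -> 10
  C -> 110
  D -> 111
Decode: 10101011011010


Decoding:
10 -> B
10 -> B
10 -> B
110 -> C
110 -> C
10 -> B


Result: BBBCCB


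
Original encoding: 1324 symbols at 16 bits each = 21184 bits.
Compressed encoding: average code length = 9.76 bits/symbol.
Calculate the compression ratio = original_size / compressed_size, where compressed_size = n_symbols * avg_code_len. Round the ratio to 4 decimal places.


original_size = n_symbols * orig_bits = 1324 * 16 = 21184 bits
compressed_size = n_symbols * avg_code_len = 1324 * 9.76 = 12922.24 bits
ratio = original_size / compressed_size = 21184 / 12922.24 = 1.6393

Compression ratio = 1.6393


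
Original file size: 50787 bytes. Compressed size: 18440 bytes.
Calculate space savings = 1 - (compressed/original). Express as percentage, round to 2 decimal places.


ratio = compressed/original = 18440/50787 = 0.363085
savings = 1 - ratio = 1 - 0.363085 = 0.636915
as a percentage: 0.636915 * 100 = 63.69%

Space savings = 1 - 18440/50787 = 63.69%


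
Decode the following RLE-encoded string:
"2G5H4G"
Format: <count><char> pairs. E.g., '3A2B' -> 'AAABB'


Expanding each <count><char> pair:
  2G -> 'GG'
  5H -> 'HHHHH'
  4G -> 'GGGG'

Decoded = GGHHHHHGGGG


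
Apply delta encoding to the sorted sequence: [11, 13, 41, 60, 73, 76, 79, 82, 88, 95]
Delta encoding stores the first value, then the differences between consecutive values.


First value: 11
Deltas:
  13 - 11 = 2
  41 - 13 = 28
  60 - 41 = 19
  73 - 60 = 13
  76 - 73 = 3
  79 - 76 = 3
  82 - 79 = 3
  88 - 82 = 6
  95 - 88 = 7


Delta encoded: [11, 2, 28, 19, 13, 3, 3, 3, 6, 7]


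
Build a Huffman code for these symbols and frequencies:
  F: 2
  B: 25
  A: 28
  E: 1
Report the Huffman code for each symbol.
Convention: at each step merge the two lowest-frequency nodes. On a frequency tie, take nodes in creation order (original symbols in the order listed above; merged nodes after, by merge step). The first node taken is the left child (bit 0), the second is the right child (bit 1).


Huffman tree construction:
Step 1: Merge E(1) + F(2) = 3
Step 2: Merge (E+F)(3) + B(25) = 28
Step 3: Merge A(28) + ((E+F)+B)(28) = 56
Read each symbol's code off the tree from the root (left child = 0, right child = 1).

Codes:
  F: 101 (length 3)
  B: 11 (length 2)
  A: 0 (length 1)
  E: 100 (length 3)
Average code length: 87/56 = 1.5536 bits/symbol


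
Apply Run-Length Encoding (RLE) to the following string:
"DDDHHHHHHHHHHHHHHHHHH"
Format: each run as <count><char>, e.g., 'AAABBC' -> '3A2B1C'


Scanning runs left to right:
  i=0: run of 'D' x 3 -> '3D'
  i=3: run of 'H' x 18 -> '18H'

RLE = 3D18H


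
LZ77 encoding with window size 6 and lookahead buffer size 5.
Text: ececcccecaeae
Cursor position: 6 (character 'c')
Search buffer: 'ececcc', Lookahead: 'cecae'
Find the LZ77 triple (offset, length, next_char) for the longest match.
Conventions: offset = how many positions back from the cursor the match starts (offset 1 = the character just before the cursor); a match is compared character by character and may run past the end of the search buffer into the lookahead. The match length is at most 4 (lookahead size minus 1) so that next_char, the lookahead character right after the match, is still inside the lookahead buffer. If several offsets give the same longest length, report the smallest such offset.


Try each offset into the search buffer:
  offset=1 (pos 5, char 'c'): match length 1
  offset=2 (pos 4, char 'c'): match length 1
  offset=3 (pos 3, char 'c'): match length 1
  offset=4 (pos 2, char 'e'): match length 0
  offset=5 (pos 1, char 'c'): match length 3
  offset=6 (pos 0, char 'e'): match length 0
Longest match has length 3 at offset 5.
next_char = character at position 6 + 3 = 9 -> 'a'

Best match: offset=5, length=3 (matching 'cec' starting at position 1)
LZ77 triple: (5, 3, 'a')


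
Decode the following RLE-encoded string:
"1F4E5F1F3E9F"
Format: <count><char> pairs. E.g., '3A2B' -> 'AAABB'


Expanding each <count><char> pair:
  1F -> 'F'
  4E -> 'EEEE'
  5F -> 'FFFFF'
  1F -> 'F'
  3E -> 'EEE'
  9F -> 'FFFFFFFFF'

Decoded = FEEEEFFFFFFEEEFFFFFFFFF


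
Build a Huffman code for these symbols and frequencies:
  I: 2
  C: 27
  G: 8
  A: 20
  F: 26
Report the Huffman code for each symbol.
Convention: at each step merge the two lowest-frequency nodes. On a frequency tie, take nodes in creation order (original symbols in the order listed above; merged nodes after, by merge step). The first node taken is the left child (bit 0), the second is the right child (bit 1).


Huffman tree construction:
Step 1: Merge I(2) + G(8) = 10
Step 2: Merge (I+G)(10) + A(20) = 30
Step 3: Merge F(26) + C(27) = 53
Step 4: Merge ((I+G)+A)(30) + (F+C)(53) = 83
Read each symbol's code off the tree from the root (left child = 0, right child = 1).

Codes:
  I: 000 (length 3)
  C: 11 (length 2)
  G: 001 (length 3)
  A: 01 (length 2)
  F: 10 (length 2)
Average code length: 176/83 = 2.1205 bits/symbol


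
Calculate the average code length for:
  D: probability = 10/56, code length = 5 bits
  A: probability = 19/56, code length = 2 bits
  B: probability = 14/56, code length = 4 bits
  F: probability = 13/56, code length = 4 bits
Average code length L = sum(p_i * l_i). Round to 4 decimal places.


Weighted contributions p_i * l_i:
  D: (10/56) * 5 = 50/56
  A: (19/56) * 2 = 38/56
  B: (14/56) * 4 = 56/56
  F: (13/56) * 4 = 52/56
Sum = (50 + 38 + 56 + 52)/56 = 196/56

L = 196/56 = 3.5000 bits/symbol


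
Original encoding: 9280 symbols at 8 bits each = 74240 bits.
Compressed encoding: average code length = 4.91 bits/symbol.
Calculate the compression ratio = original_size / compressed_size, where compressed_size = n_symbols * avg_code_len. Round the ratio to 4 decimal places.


original_size = n_symbols * orig_bits = 9280 * 8 = 74240 bits
compressed_size = n_symbols * avg_code_len = 9280 * 4.91 = 45564.8 bits
ratio = original_size / compressed_size = 74240 / 45564.8 = 1.6293

Compression ratio = 1.6293


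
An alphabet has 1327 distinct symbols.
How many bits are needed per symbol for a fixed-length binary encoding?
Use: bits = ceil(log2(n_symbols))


log2(1327) = 10.374
Bracket: 2^10 = 1024 < 1327 <= 2^11 = 2048
So ceil(log2(1327)) = 11

bits = ceil(log2(1327)) = ceil(10.374) = 11 bits


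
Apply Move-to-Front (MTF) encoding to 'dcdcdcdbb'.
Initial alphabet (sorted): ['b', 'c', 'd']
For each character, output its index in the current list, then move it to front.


MTF encoding:
'd': index 2 in ['b', 'c', 'd'] -> ['d', 'b', 'c']
'c': index 2 in ['d', 'b', 'c'] -> ['c', 'd', 'b']
'd': index 1 in ['c', 'd', 'b'] -> ['d', 'c', 'b']
'c': index 1 in ['d', 'c', 'b'] -> ['c', 'd', 'b']
'd': index 1 in ['c', 'd', 'b'] -> ['d', 'c', 'b']
'c': index 1 in ['d', 'c', 'b'] -> ['c', 'd', 'b']
'd': index 1 in ['c', 'd', 'b'] -> ['d', 'c', 'b']
'b': index 2 in ['d', 'c', 'b'] -> ['b', 'd', 'c']
'b': index 0 in ['b', 'd', 'c'] -> ['b', 'd', 'c']


Output: [2, 2, 1, 1, 1, 1, 1, 2, 0]


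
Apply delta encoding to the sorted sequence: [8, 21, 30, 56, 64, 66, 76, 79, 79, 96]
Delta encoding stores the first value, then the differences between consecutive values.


First value: 8
Deltas:
  21 - 8 = 13
  30 - 21 = 9
  56 - 30 = 26
  64 - 56 = 8
  66 - 64 = 2
  76 - 66 = 10
  79 - 76 = 3
  79 - 79 = 0
  96 - 79 = 17


Delta encoded: [8, 13, 9, 26, 8, 2, 10, 3, 0, 17]


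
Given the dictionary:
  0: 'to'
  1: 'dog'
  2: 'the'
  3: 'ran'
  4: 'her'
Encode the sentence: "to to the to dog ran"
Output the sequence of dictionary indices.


Look up each word in the dictionary:
  'to' -> 0
  'to' -> 0
  'the' -> 2
  'to' -> 0
  'dog' -> 1
  'ran' -> 3

Encoded: [0, 0, 2, 0, 1, 3]


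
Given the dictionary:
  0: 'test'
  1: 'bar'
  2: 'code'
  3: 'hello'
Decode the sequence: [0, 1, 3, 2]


Look up each index in the dictionary:
  0 -> 'test'
  1 -> 'bar'
  3 -> 'hello'
  2 -> 'code'

Decoded: "test bar hello code"
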